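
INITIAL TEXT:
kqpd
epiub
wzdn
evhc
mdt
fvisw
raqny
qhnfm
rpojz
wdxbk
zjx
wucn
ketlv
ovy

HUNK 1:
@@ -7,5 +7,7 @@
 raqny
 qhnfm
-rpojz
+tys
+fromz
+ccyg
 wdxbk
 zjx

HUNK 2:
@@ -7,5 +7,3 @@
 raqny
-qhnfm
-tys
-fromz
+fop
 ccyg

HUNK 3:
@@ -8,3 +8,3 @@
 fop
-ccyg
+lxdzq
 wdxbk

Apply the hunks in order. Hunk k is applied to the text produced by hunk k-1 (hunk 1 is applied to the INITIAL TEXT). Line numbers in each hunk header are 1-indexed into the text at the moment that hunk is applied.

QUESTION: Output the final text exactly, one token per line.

Answer: kqpd
epiub
wzdn
evhc
mdt
fvisw
raqny
fop
lxdzq
wdxbk
zjx
wucn
ketlv
ovy

Derivation:
Hunk 1: at line 7 remove [rpojz] add [tys,fromz,ccyg] -> 16 lines: kqpd epiub wzdn evhc mdt fvisw raqny qhnfm tys fromz ccyg wdxbk zjx wucn ketlv ovy
Hunk 2: at line 7 remove [qhnfm,tys,fromz] add [fop] -> 14 lines: kqpd epiub wzdn evhc mdt fvisw raqny fop ccyg wdxbk zjx wucn ketlv ovy
Hunk 3: at line 8 remove [ccyg] add [lxdzq] -> 14 lines: kqpd epiub wzdn evhc mdt fvisw raqny fop lxdzq wdxbk zjx wucn ketlv ovy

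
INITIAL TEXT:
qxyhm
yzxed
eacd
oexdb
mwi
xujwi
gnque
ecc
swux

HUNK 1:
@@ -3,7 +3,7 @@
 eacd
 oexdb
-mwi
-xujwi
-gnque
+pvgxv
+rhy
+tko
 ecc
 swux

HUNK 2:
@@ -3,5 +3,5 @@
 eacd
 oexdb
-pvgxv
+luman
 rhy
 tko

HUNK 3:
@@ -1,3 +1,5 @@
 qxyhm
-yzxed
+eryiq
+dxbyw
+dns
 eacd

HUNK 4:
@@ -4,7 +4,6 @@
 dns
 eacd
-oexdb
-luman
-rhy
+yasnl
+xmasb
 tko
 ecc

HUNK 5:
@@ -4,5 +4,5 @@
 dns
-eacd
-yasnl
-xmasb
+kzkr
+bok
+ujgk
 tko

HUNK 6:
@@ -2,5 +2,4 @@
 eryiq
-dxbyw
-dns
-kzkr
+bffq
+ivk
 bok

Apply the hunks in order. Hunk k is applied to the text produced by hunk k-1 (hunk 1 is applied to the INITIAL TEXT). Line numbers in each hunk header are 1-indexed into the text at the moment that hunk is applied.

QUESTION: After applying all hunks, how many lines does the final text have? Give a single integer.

Hunk 1: at line 3 remove [mwi,xujwi,gnque] add [pvgxv,rhy,tko] -> 9 lines: qxyhm yzxed eacd oexdb pvgxv rhy tko ecc swux
Hunk 2: at line 3 remove [pvgxv] add [luman] -> 9 lines: qxyhm yzxed eacd oexdb luman rhy tko ecc swux
Hunk 3: at line 1 remove [yzxed] add [eryiq,dxbyw,dns] -> 11 lines: qxyhm eryiq dxbyw dns eacd oexdb luman rhy tko ecc swux
Hunk 4: at line 4 remove [oexdb,luman,rhy] add [yasnl,xmasb] -> 10 lines: qxyhm eryiq dxbyw dns eacd yasnl xmasb tko ecc swux
Hunk 5: at line 4 remove [eacd,yasnl,xmasb] add [kzkr,bok,ujgk] -> 10 lines: qxyhm eryiq dxbyw dns kzkr bok ujgk tko ecc swux
Hunk 6: at line 2 remove [dxbyw,dns,kzkr] add [bffq,ivk] -> 9 lines: qxyhm eryiq bffq ivk bok ujgk tko ecc swux
Final line count: 9

Answer: 9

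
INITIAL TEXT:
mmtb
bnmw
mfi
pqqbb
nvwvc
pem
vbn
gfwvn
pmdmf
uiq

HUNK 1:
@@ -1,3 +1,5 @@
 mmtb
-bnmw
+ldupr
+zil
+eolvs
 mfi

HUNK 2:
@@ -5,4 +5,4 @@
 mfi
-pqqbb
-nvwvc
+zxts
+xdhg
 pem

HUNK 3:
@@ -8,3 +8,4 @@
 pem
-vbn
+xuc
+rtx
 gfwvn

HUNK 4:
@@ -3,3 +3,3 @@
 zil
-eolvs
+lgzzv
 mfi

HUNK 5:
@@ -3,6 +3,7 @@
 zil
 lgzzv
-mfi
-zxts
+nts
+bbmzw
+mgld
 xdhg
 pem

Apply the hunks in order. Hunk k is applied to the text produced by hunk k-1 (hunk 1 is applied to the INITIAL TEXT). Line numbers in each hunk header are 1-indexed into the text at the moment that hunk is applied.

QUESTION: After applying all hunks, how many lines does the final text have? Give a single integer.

Hunk 1: at line 1 remove [bnmw] add [ldupr,zil,eolvs] -> 12 lines: mmtb ldupr zil eolvs mfi pqqbb nvwvc pem vbn gfwvn pmdmf uiq
Hunk 2: at line 5 remove [pqqbb,nvwvc] add [zxts,xdhg] -> 12 lines: mmtb ldupr zil eolvs mfi zxts xdhg pem vbn gfwvn pmdmf uiq
Hunk 3: at line 8 remove [vbn] add [xuc,rtx] -> 13 lines: mmtb ldupr zil eolvs mfi zxts xdhg pem xuc rtx gfwvn pmdmf uiq
Hunk 4: at line 3 remove [eolvs] add [lgzzv] -> 13 lines: mmtb ldupr zil lgzzv mfi zxts xdhg pem xuc rtx gfwvn pmdmf uiq
Hunk 5: at line 3 remove [mfi,zxts] add [nts,bbmzw,mgld] -> 14 lines: mmtb ldupr zil lgzzv nts bbmzw mgld xdhg pem xuc rtx gfwvn pmdmf uiq
Final line count: 14

Answer: 14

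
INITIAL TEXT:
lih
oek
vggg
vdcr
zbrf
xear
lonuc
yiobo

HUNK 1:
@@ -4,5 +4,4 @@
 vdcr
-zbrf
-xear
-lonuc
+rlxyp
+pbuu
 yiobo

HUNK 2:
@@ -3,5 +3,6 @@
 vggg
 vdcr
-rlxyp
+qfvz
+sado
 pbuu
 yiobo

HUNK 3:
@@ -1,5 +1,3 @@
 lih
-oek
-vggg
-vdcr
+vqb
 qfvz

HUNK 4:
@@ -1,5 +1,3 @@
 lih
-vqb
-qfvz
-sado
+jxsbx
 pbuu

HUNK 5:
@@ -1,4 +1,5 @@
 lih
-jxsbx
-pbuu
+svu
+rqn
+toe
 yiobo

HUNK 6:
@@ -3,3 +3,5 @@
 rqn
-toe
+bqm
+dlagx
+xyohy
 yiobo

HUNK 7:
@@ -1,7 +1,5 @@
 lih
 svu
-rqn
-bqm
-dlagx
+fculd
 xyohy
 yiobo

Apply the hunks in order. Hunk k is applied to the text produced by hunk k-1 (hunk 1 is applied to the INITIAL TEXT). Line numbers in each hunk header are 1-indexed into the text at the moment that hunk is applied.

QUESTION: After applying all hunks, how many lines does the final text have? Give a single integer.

Answer: 5

Derivation:
Hunk 1: at line 4 remove [zbrf,xear,lonuc] add [rlxyp,pbuu] -> 7 lines: lih oek vggg vdcr rlxyp pbuu yiobo
Hunk 2: at line 3 remove [rlxyp] add [qfvz,sado] -> 8 lines: lih oek vggg vdcr qfvz sado pbuu yiobo
Hunk 3: at line 1 remove [oek,vggg,vdcr] add [vqb] -> 6 lines: lih vqb qfvz sado pbuu yiobo
Hunk 4: at line 1 remove [vqb,qfvz,sado] add [jxsbx] -> 4 lines: lih jxsbx pbuu yiobo
Hunk 5: at line 1 remove [jxsbx,pbuu] add [svu,rqn,toe] -> 5 lines: lih svu rqn toe yiobo
Hunk 6: at line 3 remove [toe] add [bqm,dlagx,xyohy] -> 7 lines: lih svu rqn bqm dlagx xyohy yiobo
Hunk 7: at line 1 remove [rqn,bqm,dlagx] add [fculd] -> 5 lines: lih svu fculd xyohy yiobo
Final line count: 5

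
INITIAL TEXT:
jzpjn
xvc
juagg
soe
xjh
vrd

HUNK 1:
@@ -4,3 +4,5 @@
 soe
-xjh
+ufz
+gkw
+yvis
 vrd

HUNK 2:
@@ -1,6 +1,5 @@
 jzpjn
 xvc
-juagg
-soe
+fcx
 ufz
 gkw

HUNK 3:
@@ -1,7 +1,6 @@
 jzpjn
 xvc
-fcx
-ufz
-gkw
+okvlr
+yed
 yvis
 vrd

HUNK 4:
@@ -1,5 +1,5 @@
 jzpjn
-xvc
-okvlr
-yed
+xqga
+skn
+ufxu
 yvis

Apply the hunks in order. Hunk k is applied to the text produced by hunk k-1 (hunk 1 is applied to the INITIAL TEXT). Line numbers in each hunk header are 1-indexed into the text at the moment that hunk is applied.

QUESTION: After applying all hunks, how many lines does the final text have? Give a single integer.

Answer: 6

Derivation:
Hunk 1: at line 4 remove [xjh] add [ufz,gkw,yvis] -> 8 lines: jzpjn xvc juagg soe ufz gkw yvis vrd
Hunk 2: at line 1 remove [juagg,soe] add [fcx] -> 7 lines: jzpjn xvc fcx ufz gkw yvis vrd
Hunk 3: at line 1 remove [fcx,ufz,gkw] add [okvlr,yed] -> 6 lines: jzpjn xvc okvlr yed yvis vrd
Hunk 4: at line 1 remove [xvc,okvlr,yed] add [xqga,skn,ufxu] -> 6 lines: jzpjn xqga skn ufxu yvis vrd
Final line count: 6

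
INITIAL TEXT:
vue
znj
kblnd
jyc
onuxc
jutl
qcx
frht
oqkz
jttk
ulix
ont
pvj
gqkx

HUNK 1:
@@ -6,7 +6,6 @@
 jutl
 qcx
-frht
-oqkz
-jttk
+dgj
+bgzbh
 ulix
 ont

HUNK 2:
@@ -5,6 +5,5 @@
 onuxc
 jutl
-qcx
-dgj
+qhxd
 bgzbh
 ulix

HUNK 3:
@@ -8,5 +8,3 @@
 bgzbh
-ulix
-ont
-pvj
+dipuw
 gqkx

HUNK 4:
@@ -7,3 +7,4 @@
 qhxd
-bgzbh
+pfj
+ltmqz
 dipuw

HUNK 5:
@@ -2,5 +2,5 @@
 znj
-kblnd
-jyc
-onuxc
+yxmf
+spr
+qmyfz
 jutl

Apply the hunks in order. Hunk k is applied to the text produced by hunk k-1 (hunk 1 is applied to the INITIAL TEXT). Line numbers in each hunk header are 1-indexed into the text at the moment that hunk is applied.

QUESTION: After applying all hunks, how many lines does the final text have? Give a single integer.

Hunk 1: at line 6 remove [frht,oqkz,jttk] add [dgj,bgzbh] -> 13 lines: vue znj kblnd jyc onuxc jutl qcx dgj bgzbh ulix ont pvj gqkx
Hunk 2: at line 5 remove [qcx,dgj] add [qhxd] -> 12 lines: vue znj kblnd jyc onuxc jutl qhxd bgzbh ulix ont pvj gqkx
Hunk 3: at line 8 remove [ulix,ont,pvj] add [dipuw] -> 10 lines: vue znj kblnd jyc onuxc jutl qhxd bgzbh dipuw gqkx
Hunk 4: at line 7 remove [bgzbh] add [pfj,ltmqz] -> 11 lines: vue znj kblnd jyc onuxc jutl qhxd pfj ltmqz dipuw gqkx
Hunk 5: at line 2 remove [kblnd,jyc,onuxc] add [yxmf,spr,qmyfz] -> 11 lines: vue znj yxmf spr qmyfz jutl qhxd pfj ltmqz dipuw gqkx
Final line count: 11

Answer: 11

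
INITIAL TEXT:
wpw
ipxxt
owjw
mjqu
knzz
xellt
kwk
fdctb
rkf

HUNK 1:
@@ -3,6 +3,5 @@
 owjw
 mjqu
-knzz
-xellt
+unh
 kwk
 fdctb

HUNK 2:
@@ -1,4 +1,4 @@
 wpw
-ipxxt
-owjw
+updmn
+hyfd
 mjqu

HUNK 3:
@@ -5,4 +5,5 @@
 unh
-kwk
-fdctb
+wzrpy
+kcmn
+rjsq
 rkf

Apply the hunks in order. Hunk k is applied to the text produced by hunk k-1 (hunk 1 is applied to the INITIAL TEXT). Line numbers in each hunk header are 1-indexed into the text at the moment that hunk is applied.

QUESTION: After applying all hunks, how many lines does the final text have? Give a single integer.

Answer: 9

Derivation:
Hunk 1: at line 3 remove [knzz,xellt] add [unh] -> 8 lines: wpw ipxxt owjw mjqu unh kwk fdctb rkf
Hunk 2: at line 1 remove [ipxxt,owjw] add [updmn,hyfd] -> 8 lines: wpw updmn hyfd mjqu unh kwk fdctb rkf
Hunk 3: at line 5 remove [kwk,fdctb] add [wzrpy,kcmn,rjsq] -> 9 lines: wpw updmn hyfd mjqu unh wzrpy kcmn rjsq rkf
Final line count: 9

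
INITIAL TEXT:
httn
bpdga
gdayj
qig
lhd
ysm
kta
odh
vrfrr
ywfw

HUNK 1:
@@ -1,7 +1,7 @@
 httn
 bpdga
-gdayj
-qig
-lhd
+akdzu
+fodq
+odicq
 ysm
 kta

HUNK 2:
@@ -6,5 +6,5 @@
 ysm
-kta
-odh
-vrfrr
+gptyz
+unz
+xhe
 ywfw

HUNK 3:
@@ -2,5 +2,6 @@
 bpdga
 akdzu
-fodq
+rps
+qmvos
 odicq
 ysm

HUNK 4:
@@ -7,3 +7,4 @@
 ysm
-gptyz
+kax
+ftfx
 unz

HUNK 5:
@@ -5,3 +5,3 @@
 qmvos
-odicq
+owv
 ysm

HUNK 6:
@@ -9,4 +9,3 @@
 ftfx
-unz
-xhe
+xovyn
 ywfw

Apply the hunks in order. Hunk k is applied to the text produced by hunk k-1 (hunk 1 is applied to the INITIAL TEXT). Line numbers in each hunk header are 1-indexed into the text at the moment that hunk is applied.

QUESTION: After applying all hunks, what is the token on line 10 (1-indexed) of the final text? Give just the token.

Answer: xovyn

Derivation:
Hunk 1: at line 1 remove [gdayj,qig,lhd] add [akdzu,fodq,odicq] -> 10 lines: httn bpdga akdzu fodq odicq ysm kta odh vrfrr ywfw
Hunk 2: at line 6 remove [kta,odh,vrfrr] add [gptyz,unz,xhe] -> 10 lines: httn bpdga akdzu fodq odicq ysm gptyz unz xhe ywfw
Hunk 3: at line 2 remove [fodq] add [rps,qmvos] -> 11 lines: httn bpdga akdzu rps qmvos odicq ysm gptyz unz xhe ywfw
Hunk 4: at line 7 remove [gptyz] add [kax,ftfx] -> 12 lines: httn bpdga akdzu rps qmvos odicq ysm kax ftfx unz xhe ywfw
Hunk 5: at line 5 remove [odicq] add [owv] -> 12 lines: httn bpdga akdzu rps qmvos owv ysm kax ftfx unz xhe ywfw
Hunk 6: at line 9 remove [unz,xhe] add [xovyn] -> 11 lines: httn bpdga akdzu rps qmvos owv ysm kax ftfx xovyn ywfw
Final line 10: xovyn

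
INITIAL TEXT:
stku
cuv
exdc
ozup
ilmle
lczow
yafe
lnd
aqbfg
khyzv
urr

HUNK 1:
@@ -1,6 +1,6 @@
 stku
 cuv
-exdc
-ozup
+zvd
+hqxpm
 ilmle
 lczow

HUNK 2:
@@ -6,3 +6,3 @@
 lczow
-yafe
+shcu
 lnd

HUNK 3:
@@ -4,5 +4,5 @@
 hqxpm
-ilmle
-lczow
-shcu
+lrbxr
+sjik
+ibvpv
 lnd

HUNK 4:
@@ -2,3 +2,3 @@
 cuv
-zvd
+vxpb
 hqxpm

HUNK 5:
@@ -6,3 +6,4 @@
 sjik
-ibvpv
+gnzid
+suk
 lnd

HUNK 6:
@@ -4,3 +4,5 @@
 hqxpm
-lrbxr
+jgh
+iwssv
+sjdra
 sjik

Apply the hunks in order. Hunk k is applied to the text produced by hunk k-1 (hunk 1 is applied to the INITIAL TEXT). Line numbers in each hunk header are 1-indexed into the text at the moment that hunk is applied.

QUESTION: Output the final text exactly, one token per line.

Answer: stku
cuv
vxpb
hqxpm
jgh
iwssv
sjdra
sjik
gnzid
suk
lnd
aqbfg
khyzv
urr

Derivation:
Hunk 1: at line 1 remove [exdc,ozup] add [zvd,hqxpm] -> 11 lines: stku cuv zvd hqxpm ilmle lczow yafe lnd aqbfg khyzv urr
Hunk 2: at line 6 remove [yafe] add [shcu] -> 11 lines: stku cuv zvd hqxpm ilmle lczow shcu lnd aqbfg khyzv urr
Hunk 3: at line 4 remove [ilmle,lczow,shcu] add [lrbxr,sjik,ibvpv] -> 11 lines: stku cuv zvd hqxpm lrbxr sjik ibvpv lnd aqbfg khyzv urr
Hunk 4: at line 2 remove [zvd] add [vxpb] -> 11 lines: stku cuv vxpb hqxpm lrbxr sjik ibvpv lnd aqbfg khyzv urr
Hunk 5: at line 6 remove [ibvpv] add [gnzid,suk] -> 12 lines: stku cuv vxpb hqxpm lrbxr sjik gnzid suk lnd aqbfg khyzv urr
Hunk 6: at line 4 remove [lrbxr] add [jgh,iwssv,sjdra] -> 14 lines: stku cuv vxpb hqxpm jgh iwssv sjdra sjik gnzid suk lnd aqbfg khyzv urr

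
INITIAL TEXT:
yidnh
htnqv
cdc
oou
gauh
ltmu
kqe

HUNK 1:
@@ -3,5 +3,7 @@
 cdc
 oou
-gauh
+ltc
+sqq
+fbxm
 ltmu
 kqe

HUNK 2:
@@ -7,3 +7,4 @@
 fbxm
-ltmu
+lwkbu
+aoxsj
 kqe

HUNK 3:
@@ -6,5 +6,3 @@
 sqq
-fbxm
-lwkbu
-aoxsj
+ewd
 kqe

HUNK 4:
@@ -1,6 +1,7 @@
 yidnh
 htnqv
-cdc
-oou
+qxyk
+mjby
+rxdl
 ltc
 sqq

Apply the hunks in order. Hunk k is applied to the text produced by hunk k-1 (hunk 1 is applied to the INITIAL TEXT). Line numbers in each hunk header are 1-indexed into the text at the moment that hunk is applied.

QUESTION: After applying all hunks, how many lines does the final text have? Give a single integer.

Answer: 9

Derivation:
Hunk 1: at line 3 remove [gauh] add [ltc,sqq,fbxm] -> 9 lines: yidnh htnqv cdc oou ltc sqq fbxm ltmu kqe
Hunk 2: at line 7 remove [ltmu] add [lwkbu,aoxsj] -> 10 lines: yidnh htnqv cdc oou ltc sqq fbxm lwkbu aoxsj kqe
Hunk 3: at line 6 remove [fbxm,lwkbu,aoxsj] add [ewd] -> 8 lines: yidnh htnqv cdc oou ltc sqq ewd kqe
Hunk 4: at line 1 remove [cdc,oou] add [qxyk,mjby,rxdl] -> 9 lines: yidnh htnqv qxyk mjby rxdl ltc sqq ewd kqe
Final line count: 9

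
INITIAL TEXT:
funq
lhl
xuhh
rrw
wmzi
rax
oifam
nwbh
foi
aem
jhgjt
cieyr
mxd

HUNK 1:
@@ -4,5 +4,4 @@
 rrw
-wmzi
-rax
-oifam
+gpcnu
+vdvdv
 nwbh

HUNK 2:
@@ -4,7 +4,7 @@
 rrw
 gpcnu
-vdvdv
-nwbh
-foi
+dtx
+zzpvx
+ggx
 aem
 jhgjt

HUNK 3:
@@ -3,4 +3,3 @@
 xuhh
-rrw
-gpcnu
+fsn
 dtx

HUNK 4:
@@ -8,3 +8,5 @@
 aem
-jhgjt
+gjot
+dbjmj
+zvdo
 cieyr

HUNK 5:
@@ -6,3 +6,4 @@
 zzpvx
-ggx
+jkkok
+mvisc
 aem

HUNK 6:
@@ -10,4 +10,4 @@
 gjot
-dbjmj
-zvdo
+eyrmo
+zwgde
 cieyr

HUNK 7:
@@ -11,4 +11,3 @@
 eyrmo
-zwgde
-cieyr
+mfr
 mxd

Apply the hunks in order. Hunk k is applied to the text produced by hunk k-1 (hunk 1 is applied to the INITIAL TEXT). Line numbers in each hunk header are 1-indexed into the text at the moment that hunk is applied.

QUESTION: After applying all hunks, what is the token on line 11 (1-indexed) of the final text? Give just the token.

Hunk 1: at line 4 remove [wmzi,rax,oifam] add [gpcnu,vdvdv] -> 12 lines: funq lhl xuhh rrw gpcnu vdvdv nwbh foi aem jhgjt cieyr mxd
Hunk 2: at line 4 remove [vdvdv,nwbh,foi] add [dtx,zzpvx,ggx] -> 12 lines: funq lhl xuhh rrw gpcnu dtx zzpvx ggx aem jhgjt cieyr mxd
Hunk 3: at line 3 remove [rrw,gpcnu] add [fsn] -> 11 lines: funq lhl xuhh fsn dtx zzpvx ggx aem jhgjt cieyr mxd
Hunk 4: at line 8 remove [jhgjt] add [gjot,dbjmj,zvdo] -> 13 lines: funq lhl xuhh fsn dtx zzpvx ggx aem gjot dbjmj zvdo cieyr mxd
Hunk 5: at line 6 remove [ggx] add [jkkok,mvisc] -> 14 lines: funq lhl xuhh fsn dtx zzpvx jkkok mvisc aem gjot dbjmj zvdo cieyr mxd
Hunk 6: at line 10 remove [dbjmj,zvdo] add [eyrmo,zwgde] -> 14 lines: funq lhl xuhh fsn dtx zzpvx jkkok mvisc aem gjot eyrmo zwgde cieyr mxd
Hunk 7: at line 11 remove [zwgde,cieyr] add [mfr] -> 13 lines: funq lhl xuhh fsn dtx zzpvx jkkok mvisc aem gjot eyrmo mfr mxd
Final line 11: eyrmo

Answer: eyrmo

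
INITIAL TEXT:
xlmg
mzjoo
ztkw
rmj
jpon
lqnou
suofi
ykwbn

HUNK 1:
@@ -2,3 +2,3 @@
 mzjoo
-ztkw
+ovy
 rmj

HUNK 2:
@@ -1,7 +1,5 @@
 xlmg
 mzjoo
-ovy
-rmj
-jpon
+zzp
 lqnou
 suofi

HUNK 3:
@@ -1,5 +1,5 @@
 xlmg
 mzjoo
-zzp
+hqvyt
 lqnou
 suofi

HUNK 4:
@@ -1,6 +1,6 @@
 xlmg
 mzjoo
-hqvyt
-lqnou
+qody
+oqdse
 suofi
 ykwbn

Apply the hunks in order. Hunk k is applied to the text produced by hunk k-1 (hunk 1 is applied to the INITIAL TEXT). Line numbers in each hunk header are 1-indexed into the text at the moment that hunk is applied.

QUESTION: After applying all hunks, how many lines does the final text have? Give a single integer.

Hunk 1: at line 2 remove [ztkw] add [ovy] -> 8 lines: xlmg mzjoo ovy rmj jpon lqnou suofi ykwbn
Hunk 2: at line 1 remove [ovy,rmj,jpon] add [zzp] -> 6 lines: xlmg mzjoo zzp lqnou suofi ykwbn
Hunk 3: at line 1 remove [zzp] add [hqvyt] -> 6 lines: xlmg mzjoo hqvyt lqnou suofi ykwbn
Hunk 4: at line 1 remove [hqvyt,lqnou] add [qody,oqdse] -> 6 lines: xlmg mzjoo qody oqdse suofi ykwbn
Final line count: 6

Answer: 6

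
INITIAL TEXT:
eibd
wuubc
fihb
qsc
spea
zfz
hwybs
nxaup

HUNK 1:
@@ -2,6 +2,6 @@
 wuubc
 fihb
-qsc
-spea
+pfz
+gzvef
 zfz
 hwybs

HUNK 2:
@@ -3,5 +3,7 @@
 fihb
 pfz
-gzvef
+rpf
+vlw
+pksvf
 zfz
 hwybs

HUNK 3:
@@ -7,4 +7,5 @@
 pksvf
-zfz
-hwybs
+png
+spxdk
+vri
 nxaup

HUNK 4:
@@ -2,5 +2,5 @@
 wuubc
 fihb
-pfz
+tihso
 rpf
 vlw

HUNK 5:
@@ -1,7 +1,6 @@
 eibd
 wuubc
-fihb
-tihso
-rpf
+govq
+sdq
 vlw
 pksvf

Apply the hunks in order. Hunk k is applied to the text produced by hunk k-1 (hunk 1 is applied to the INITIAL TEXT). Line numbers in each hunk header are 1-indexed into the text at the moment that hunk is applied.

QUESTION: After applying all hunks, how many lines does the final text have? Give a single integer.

Hunk 1: at line 2 remove [qsc,spea] add [pfz,gzvef] -> 8 lines: eibd wuubc fihb pfz gzvef zfz hwybs nxaup
Hunk 2: at line 3 remove [gzvef] add [rpf,vlw,pksvf] -> 10 lines: eibd wuubc fihb pfz rpf vlw pksvf zfz hwybs nxaup
Hunk 3: at line 7 remove [zfz,hwybs] add [png,spxdk,vri] -> 11 lines: eibd wuubc fihb pfz rpf vlw pksvf png spxdk vri nxaup
Hunk 4: at line 2 remove [pfz] add [tihso] -> 11 lines: eibd wuubc fihb tihso rpf vlw pksvf png spxdk vri nxaup
Hunk 5: at line 1 remove [fihb,tihso,rpf] add [govq,sdq] -> 10 lines: eibd wuubc govq sdq vlw pksvf png spxdk vri nxaup
Final line count: 10

Answer: 10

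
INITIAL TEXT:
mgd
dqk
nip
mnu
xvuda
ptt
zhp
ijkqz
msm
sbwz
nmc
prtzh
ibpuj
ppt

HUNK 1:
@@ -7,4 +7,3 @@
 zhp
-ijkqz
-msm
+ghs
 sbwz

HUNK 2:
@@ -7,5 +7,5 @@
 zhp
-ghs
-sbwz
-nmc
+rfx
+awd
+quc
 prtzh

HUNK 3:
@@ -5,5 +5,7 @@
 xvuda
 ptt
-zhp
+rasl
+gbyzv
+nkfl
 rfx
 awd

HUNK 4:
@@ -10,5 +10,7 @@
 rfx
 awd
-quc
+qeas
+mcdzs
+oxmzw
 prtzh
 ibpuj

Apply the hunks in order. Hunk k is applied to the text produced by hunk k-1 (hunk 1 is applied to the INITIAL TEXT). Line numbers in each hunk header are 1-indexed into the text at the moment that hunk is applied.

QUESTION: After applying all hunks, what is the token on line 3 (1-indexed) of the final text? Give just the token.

Answer: nip

Derivation:
Hunk 1: at line 7 remove [ijkqz,msm] add [ghs] -> 13 lines: mgd dqk nip mnu xvuda ptt zhp ghs sbwz nmc prtzh ibpuj ppt
Hunk 2: at line 7 remove [ghs,sbwz,nmc] add [rfx,awd,quc] -> 13 lines: mgd dqk nip mnu xvuda ptt zhp rfx awd quc prtzh ibpuj ppt
Hunk 3: at line 5 remove [zhp] add [rasl,gbyzv,nkfl] -> 15 lines: mgd dqk nip mnu xvuda ptt rasl gbyzv nkfl rfx awd quc prtzh ibpuj ppt
Hunk 4: at line 10 remove [quc] add [qeas,mcdzs,oxmzw] -> 17 lines: mgd dqk nip mnu xvuda ptt rasl gbyzv nkfl rfx awd qeas mcdzs oxmzw prtzh ibpuj ppt
Final line 3: nip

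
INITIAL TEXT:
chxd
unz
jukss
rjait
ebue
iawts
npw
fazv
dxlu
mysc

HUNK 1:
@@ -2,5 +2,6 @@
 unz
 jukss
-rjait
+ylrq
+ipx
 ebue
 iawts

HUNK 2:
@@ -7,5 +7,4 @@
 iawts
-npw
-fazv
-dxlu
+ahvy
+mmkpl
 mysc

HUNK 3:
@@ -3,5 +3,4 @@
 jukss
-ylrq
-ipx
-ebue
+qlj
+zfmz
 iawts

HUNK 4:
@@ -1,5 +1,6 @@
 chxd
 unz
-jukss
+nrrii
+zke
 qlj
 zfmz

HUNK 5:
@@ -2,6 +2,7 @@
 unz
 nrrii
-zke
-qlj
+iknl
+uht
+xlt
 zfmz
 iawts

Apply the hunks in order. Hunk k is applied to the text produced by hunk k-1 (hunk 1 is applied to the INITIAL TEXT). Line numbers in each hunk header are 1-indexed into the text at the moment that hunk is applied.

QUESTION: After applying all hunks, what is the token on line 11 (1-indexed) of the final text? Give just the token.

Answer: mysc

Derivation:
Hunk 1: at line 2 remove [rjait] add [ylrq,ipx] -> 11 lines: chxd unz jukss ylrq ipx ebue iawts npw fazv dxlu mysc
Hunk 2: at line 7 remove [npw,fazv,dxlu] add [ahvy,mmkpl] -> 10 lines: chxd unz jukss ylrq ipx ebue iawts ahvy mmkpl mysc
Hunk 3: at line 3 remove [ylrq,ipx,ebue] add [qlj,zfmz] -> 9 lines: chxd unz jukss qlj zfmz iawts ahvy mmkpl mysc
Hunk 4: at line 1 remove [jukss] add [nrrii,zke] -> 10 lines: chxd unz nrrii zke qlj zfmz iawts ahvy mmkpl mysc
Hunk 5: at line 2 remove [zke,qlj] add [iknl,uht,xlt] -> 11 lines: chxd unz nrrii iknl uht xlt zfmz iawts ahvy mmkpl mysc
Final line 11: mysc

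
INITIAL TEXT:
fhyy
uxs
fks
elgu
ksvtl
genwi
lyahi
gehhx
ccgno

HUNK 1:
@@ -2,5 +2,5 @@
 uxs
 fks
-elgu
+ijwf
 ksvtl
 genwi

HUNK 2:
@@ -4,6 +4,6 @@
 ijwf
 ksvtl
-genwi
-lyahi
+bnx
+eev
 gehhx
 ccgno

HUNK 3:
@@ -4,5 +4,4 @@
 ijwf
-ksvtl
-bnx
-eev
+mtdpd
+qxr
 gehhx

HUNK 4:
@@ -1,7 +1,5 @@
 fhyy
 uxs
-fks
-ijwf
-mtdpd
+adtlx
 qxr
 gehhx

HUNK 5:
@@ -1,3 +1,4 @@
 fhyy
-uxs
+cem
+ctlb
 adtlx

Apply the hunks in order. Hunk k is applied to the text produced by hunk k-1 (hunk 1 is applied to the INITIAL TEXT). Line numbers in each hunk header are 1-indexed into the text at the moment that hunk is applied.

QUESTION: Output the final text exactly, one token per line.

Hunk 1: at line 2 remove [elgu] add [ijwf] -> 9 lines: fhyy uxs fks ijwf ksvtl genwi lyahi gehhx ccgno
Hunk 2: at line 4 remove [genwi,lyahi] add [bnx,eev] -> 9 lines: fhyy uxs fks ijwf ksvtl bnx eev gehhx ccgno
Hunk 3: at line 4 remove [ksvtl,bnx,eev] add [mtdpd,qxr] -> 8 lines: fhyy uxs fks ijwf mtdpd qxr gehhx ccgno
Hunk 4: at line 1 remove [fks,ijwf,mtdpd] add [adtlx] -> 6 lines: fhyy uxs adtlx qxr gehhx ccgno
Hunk 5: at line 1 remove [uxs] add [cem,ctlb] -> 7 lines: fhyy cem ctlb adtlx qxr gehhx ccgno

Answer: fhyy
cem
ctlb
adtlx
qxr
gehhx
ccgno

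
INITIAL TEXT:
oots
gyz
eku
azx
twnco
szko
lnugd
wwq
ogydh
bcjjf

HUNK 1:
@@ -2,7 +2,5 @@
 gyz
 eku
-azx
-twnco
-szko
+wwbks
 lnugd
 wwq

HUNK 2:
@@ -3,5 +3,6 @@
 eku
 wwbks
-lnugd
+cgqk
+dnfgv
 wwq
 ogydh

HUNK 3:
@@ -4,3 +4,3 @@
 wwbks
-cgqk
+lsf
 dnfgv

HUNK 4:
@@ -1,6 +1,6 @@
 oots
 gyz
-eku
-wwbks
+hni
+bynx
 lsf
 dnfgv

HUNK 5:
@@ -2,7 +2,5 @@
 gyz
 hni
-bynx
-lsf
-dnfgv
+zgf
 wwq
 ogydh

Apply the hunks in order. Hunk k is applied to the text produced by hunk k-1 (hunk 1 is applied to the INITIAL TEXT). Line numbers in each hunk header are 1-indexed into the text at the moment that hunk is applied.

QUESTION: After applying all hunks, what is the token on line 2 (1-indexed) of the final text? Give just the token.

Answer: gyz

Derivation:
Hunk 1: at line 2 remove [azx,twnco,szko] add [wwbks] -> 8 lines: oots gyz eku wwbks lnugd wwq ogydh bcjjf
Hunk 2: at line 3 remove [lnugd] add [cgqk,dnfgv] -> 9 lines: oots gyz eku wwbks cgqk dnfgv wwq ogydh bcjjf
Hunk 3: at line 4 remove [cgqk] add [lsf] -> 9 lines: oots gyz eku wwbks lsf dnfgv wwq ogydh bcjjf
Hunk 4: at line 1 remove [eku,wwbks] add [hni,bynx] -> 9 lines: oots gyz hni bynx lsf dnfgv wwq ogydh bcjjf
Hunk 5: at line 2 remove [bynx,lsf,dnfgv] add [zgf] -> 7 lines: oots gyz hni zgf wwq ogydh bcjjf
Final line 2: gyz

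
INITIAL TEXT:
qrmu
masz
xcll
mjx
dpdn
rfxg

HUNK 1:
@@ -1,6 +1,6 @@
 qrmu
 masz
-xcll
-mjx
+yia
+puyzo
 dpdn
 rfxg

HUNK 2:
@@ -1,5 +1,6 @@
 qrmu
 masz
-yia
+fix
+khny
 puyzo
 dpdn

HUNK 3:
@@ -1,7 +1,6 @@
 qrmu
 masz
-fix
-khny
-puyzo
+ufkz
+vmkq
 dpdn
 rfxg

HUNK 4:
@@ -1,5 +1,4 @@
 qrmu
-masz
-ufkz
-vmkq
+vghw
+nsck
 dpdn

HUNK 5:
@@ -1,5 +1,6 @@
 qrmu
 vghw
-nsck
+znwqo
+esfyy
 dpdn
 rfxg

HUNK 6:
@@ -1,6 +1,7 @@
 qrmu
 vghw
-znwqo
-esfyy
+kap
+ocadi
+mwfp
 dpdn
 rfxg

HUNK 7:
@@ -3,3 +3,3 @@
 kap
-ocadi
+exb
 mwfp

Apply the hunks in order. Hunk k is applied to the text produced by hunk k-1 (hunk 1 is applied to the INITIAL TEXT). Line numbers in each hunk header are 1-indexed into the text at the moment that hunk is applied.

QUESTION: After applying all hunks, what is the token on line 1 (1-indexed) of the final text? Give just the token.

Answer: qrmu

Derivation:
Hunk 1: at line 1 remove [xcll,mjx] add [yia,puyzo] -> 6 lines: qrmu masz yia puyzo dpdn rfxg
Hunk 2: at line 1 remove [yia] add [fix,khny] -> 7 lines: qrmu masz fix khny puyzo dpdn rfxg
Hunk 3: at line 1 remove [fix,khny,puyzo] add [ufkz,vmkq] -> 6 lines: qrmu masz ufkz vmkq dpdn rfxg
Hunk 4: at line 1 remove [masz,ufkz,vmkq] add [vghw,nsck] -> 5 lines: qrmu vghw nsck dpdn rfxg
Hunk 5: at line 1 remove [nsck] add [znwqo,esfyy] -> 6 lines: qrmu vghw znwqo esfyy dpdn rfxg
Hunk 6: at line 1 remove [znwqo,esfyy] add [kap,ocadi,mwfp] -> 7 lines: qrmu vghw kap ocadi mwfp dpdn rfxg
Hunk 7: at line 3 remove [ocadi] add [exb] -> 7 lines: qrmu vghw kap exb mwfp dpdn rfxg
Final line 1: qrmu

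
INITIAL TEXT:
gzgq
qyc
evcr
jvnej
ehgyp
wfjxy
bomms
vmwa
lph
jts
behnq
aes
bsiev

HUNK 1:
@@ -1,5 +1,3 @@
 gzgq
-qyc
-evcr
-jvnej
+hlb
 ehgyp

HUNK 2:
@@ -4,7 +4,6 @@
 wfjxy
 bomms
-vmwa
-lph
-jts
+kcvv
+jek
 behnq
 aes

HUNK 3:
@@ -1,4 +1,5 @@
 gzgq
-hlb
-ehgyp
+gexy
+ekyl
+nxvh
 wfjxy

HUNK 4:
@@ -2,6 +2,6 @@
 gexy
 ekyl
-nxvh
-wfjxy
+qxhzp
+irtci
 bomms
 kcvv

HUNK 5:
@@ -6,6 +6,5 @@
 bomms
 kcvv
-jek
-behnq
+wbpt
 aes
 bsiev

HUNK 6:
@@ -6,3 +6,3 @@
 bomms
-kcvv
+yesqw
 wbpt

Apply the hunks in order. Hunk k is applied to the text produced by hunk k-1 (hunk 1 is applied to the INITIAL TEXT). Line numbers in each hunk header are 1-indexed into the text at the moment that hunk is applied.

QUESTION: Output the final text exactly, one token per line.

Answer: gzgq
gexy
ekyl
qxhzp
irtci
bomms
yesqw
wbpt
aes
bsiev

Derivation:
Hunk 1: at line 1 remove [qyc,evcr,jvnej] add [hlb] -> 11 lines: gzgq hlb ehgyp wfjxy bomms vmwa lph jts behnq aes bsiev
Hunk 2: at line 4 remove [vmwa,lph,jts] add [kcvv,jek] -> 10 lines: gzgq hlb ehgyp wfjxy bomms kcvv jek behnq aes bsiev
Hunk 3: at line 1 remove [hlb,ehgyp] add [gexy,ekyl,nxvh] -> 11 lines: gzgq gexy ekyl nxvh wfjxy bomms kcvv jek behnq aes bsiev
Hunk 4: at line 2 remove [nxvh,wfjxy] add [qxhzp,irtci] -> 11 lines: gzgq gexy ekyl qxhzp irtci bomms kcvv jek behnq aes bsiev
Hunk 5: at line 6 remove [jek,behnq] add [wbpt] -> 10 lines: gzgq gexy ekyl qxhzp irtci bomms kcvv wbpt aes bsiev
Hunk 6: at line 6 remove [kcvv] add [yesqw] -> 10 lines: gzgq gexy ekyl qxhzp irtci bomms yesqw wbpt aes bsiev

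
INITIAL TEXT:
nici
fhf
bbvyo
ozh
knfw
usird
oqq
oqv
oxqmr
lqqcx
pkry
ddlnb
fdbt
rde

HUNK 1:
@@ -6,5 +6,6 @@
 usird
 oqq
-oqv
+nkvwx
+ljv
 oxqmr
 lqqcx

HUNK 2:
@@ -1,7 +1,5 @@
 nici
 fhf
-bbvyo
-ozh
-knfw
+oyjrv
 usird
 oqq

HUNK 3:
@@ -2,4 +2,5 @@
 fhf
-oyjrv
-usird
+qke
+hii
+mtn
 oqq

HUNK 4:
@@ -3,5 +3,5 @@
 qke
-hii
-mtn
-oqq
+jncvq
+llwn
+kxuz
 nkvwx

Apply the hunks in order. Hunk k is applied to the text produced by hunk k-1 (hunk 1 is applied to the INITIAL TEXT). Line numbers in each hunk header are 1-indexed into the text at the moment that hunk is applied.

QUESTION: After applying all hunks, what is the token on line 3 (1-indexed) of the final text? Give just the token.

Answer: qke

Derivation:
Hunk 1: at line 6 remove [oqv] add [nkvwx,ljv] -> 15 lines: nici fhf bbvyo ozh knfw usird oqq nkvwx ljv oxqmr lqqcx pkry ddlnb fdbt rde
Hunk 2: at line 1 remove [bbvyo,ozh,knfw] add [oyjrv] -> 13 lines: nici fhf oyjrv usird oqq nkvwx ljv oxqmr lqqcx pkry ddlnb fdbt rde
Hunk 3: at line 2 remove [oyjrv,usird] add [qke,hii,mtn] -> 14 lines: nici fhf qke hii mtn oqq nkvwx ljv oxqmr lqqcx pkry ddlnb fdbt rde
Hunk 4: at line 3 remove [hii,mtn,oqq] add [jncvq,llwn,kxuz] -> 14 lines: nici fhf qke jncvq llwn kxuz nkvwx ljv oxqmr lqqcx pkry ddlnb fdbt rde
Final line 3: qke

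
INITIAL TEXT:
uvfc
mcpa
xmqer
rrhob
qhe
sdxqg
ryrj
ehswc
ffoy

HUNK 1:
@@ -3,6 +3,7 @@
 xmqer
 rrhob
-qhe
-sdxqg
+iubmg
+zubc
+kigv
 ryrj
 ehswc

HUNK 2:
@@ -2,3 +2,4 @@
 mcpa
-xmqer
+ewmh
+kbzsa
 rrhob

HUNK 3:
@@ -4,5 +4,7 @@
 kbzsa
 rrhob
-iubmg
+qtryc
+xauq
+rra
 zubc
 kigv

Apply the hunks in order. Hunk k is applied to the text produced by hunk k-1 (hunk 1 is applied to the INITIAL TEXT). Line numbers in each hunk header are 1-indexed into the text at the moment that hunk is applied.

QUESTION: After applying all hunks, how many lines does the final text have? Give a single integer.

Answer: 13

Derivation:
Hunk 1: at line 3 remove [qhe,sdxqg] add [iubmg,zubc,kigv] -> 10 lines: uvfc mcpa xmqer rrhob iubmg zubc kigv ryrj ehswc ffoy
Hunk 2: at line 2 remove [xmqer] add [ewmh,kbzsa] -> 11 lines: uvfc mcpa ewmh kbzsa rrhob iubmg zubc kigv ryrj ehswc ffoy
Hunk 3: at line 4 remove [iubmg] add [qtryc,xauq,rra] -> 13 lines: uvfc mcpa ewmh kbzsa rrhob qtryc xauq rra zubc kigv ryrj ehswc ffoy
Final line count: 13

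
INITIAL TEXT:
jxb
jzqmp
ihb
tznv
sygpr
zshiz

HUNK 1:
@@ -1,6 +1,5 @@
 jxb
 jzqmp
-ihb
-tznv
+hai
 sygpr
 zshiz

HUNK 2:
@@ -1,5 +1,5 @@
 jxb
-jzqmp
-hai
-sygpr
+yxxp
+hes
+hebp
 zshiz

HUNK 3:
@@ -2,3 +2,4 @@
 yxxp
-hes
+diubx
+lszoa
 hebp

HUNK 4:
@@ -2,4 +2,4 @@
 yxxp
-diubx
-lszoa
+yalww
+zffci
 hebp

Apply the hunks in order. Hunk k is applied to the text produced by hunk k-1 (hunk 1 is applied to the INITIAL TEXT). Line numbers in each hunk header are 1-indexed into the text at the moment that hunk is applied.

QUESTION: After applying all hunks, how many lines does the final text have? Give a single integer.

Hunk 1: at line 1 remove [ihb,tznv] add [hai] -> 5 lines: jxb jzqmp hai sygpr zshiz
Hunk 2: at line 1 remove [jzqmp,hai,sygpr] add [yxxp,hes,hebp] -> 5 lines: jxb yxxp hes hebp zshiz
Hunk 3: at line 2 remove [hes] add [diubx,lszoa] -> 6 lines: jxb yxxp diubx lszoa hebp zshiz
Hunk 4: at line 2 remove [diubx,lszoa] add [yalww,zffci] -> 6 lines: jxb yxxp yalww zffci hebp zshiz
Final line count: 6

Answer: 6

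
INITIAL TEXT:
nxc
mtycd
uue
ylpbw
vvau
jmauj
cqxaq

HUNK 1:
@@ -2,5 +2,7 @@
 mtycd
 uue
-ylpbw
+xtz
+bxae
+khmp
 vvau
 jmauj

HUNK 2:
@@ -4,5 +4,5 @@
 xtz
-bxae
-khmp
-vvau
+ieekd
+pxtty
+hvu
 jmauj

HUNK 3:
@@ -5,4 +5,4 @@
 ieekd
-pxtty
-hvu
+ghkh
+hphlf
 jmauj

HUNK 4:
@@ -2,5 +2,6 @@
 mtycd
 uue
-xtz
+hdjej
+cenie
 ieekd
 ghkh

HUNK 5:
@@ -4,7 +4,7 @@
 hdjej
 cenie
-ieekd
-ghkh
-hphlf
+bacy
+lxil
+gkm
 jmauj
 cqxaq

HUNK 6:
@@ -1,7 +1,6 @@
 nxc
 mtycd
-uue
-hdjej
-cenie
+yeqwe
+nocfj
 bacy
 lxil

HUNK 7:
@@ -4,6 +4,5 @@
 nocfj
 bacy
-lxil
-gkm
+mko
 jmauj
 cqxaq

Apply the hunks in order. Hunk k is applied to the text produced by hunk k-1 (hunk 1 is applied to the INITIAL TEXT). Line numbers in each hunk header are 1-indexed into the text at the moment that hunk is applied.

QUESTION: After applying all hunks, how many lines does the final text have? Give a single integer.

Answer: 8

Derivation:
Hunk 1: at line 2 remove [ylpbw] add [xtz,bxae,khmp] -> 9 lines: nxc mtycd uue xtz bxae khmp vvau jmauj cqxaq
Hunk 2: at line 4 remove [bxae,khmp,vvau] add [ieekd,pxtty,hvu] -> 9 lines: nxc mtycd uue xtz ieekd pxtty hvu jmauj cqxaq
Hunk 3: at line 5 remove [pxtty,hvu] add [ghkh,hphlf] -> 9 lines: nxc mtycd uue xtz ieekd ghkh hphlf jmauj cqxaq
Hunk 4: at line 2 remove [xtz] add [hdjej,cenie] -> 10 lines: nxc mtycd uue hdjej cenie ieekd ghkh hphlf jmauj cqxaq
Hunk 5: at line 4 remove [ieekd,ghkh,hphlf] add [bacy,lxil,gkm] -> 10 lines: nxc mtycd uue hdjej cenie bacy lxil gkm jmauj cqxaq
Hunk 6: at line 1 remove [uue,hdjej,cenie] add [yeqwe,nocfj] -> 9 lines: nxc mtycd yeqwe nocfj bacy lxil gkm jmauj cqxaq
Hunk 7: at line 4 remove [lxil,gkm] add [mko] -> 8 lines: nxc mtycd yeqwe nocfj bacy mko jmauj cqxaq
Final line count: 8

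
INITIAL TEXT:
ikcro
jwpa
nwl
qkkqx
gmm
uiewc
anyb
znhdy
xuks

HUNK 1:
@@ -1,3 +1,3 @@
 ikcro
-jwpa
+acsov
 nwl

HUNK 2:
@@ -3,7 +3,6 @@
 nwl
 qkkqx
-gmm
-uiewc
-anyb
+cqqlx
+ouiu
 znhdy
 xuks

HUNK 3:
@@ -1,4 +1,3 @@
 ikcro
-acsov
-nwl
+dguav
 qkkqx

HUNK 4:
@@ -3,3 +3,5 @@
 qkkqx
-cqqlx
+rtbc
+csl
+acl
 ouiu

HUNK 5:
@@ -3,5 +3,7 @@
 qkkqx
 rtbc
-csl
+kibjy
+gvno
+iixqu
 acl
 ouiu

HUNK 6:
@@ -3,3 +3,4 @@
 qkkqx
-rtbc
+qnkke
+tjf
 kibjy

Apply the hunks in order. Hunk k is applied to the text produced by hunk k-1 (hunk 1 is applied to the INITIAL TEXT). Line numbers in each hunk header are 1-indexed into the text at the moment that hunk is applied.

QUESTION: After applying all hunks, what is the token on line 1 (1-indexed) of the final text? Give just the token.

Answer: ikcro

Derivation:
Hunk 1: at line 1 remove [jwpa] add [acsov] -> 9 lines: ikcro acsov nwl qkkqx gmm uiewc anyb znhdy xuks
Hunk 2: at line 3 remove [gmm,uiewc,anyb] add [cqqlx,ouiu] -> 8 lines: ikcro acsov nwl qkkqx cqqlx ouiu znhdy xuks
Hunk 3: at line 1 remove [acsov,nwl] add [dguav] -> 7 lines: ikcro dguav qkkqx cqqlx ouiu znhdy xuks
Hunk 4: at line 3 remove [cqqlx] add [rtbc,csl,acl] -> 9 lines: ikcro dguav qkkqx rtbc csl acl ouiu znhdy xuks
Hunk 5: at line 3 remove [csl] add [kibjy,gvno,iixqu] -> 11 lines: ikcro dguav qkkqx rtbc kibjy gvno iixqu acl ouiu znhdy xuks
Hunk 6: at line 3 remove [rtbc] add [qnkke,tjf] -> 12 lines: ikcro dguav qkkqx qnkke tjf kibjy gvno iixqu acl ouiu znhdy xuks
Final line 1: ikcro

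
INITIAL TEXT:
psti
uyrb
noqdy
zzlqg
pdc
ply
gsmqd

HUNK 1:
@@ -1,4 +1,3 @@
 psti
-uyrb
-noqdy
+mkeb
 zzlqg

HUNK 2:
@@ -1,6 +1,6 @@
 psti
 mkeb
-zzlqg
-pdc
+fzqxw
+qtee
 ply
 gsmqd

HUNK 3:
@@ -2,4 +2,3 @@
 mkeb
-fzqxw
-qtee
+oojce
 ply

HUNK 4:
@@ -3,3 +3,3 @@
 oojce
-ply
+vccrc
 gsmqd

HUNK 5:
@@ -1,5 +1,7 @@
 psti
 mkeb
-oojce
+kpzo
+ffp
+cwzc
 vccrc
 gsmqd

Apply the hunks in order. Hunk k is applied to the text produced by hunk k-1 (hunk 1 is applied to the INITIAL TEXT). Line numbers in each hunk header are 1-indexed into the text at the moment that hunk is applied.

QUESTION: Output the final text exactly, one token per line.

Answer: psti
mkeb
kpzo
ffp
cwzc
vccrc
gsmqd

Derivation:
Hunk 1: at line 1 remove [uyrb,noqdy] add [mkeb] -> 6 lines: psti mkeb zzlqg pdc ply gsmqd
Hunk 2: at line 1 remove [zzlqg,pdc] add [fzqxw,qtee] -> 6 lines: psti mkeb fzqxw qtee ply gsmqd
Hunk 3: at line 2 remove [fzqxw,qtee] add [oojce] -> 5 lines: psti mkeb oojce ply gsmqd
Hunk 4: at line 3 remove [ply] add [vccrc] -> 5 lines: psti mkeb oojce vccrc gsmqd
Hunk 5: at line 1 remove [oojce] add [kpzo,ffp,cwzc] -> 7 lines: psti mkeb kpzo ffp cwzc vccrc gsmqd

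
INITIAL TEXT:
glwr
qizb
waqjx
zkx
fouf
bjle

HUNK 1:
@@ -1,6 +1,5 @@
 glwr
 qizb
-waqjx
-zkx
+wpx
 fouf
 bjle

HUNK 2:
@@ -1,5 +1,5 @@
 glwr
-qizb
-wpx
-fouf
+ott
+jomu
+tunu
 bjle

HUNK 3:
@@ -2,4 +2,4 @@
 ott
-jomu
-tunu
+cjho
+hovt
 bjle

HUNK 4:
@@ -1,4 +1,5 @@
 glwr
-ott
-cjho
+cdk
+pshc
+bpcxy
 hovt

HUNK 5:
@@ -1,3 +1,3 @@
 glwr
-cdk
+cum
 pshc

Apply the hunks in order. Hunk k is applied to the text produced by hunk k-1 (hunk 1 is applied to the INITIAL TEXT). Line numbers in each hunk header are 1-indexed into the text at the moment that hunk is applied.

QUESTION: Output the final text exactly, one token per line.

Answer: glwr
cum
pshc
bpcxy
hovt
bjle

Derivation:
Hunk 1: at line 1 remove [waqjx,zkx] add [wpx] -> 5 lines: glwr qizb wpx fouf bjle
Hunk 2: at line 1 remove [qizb,wpx,fouf] add [ott,jomu,tunu] -> 5 lines: glwr ott jomu tunu bjle
Hunk 3: at line 2 remove [jomu,tunu] add [cjho,hovt] -> 5 lines: glwr ott cjho hovt bjle
Hunk 4: at line 1 remove [ott,cjho] add [cdk,pshc,bpcxy] -> 6 lines: glwr cdk pshc bpcxy hovt bjle
Hunk 5: at line 1 remove [cdk] add [cum] -> 6 lines: glwr cum pshc bpcxy hovt bjle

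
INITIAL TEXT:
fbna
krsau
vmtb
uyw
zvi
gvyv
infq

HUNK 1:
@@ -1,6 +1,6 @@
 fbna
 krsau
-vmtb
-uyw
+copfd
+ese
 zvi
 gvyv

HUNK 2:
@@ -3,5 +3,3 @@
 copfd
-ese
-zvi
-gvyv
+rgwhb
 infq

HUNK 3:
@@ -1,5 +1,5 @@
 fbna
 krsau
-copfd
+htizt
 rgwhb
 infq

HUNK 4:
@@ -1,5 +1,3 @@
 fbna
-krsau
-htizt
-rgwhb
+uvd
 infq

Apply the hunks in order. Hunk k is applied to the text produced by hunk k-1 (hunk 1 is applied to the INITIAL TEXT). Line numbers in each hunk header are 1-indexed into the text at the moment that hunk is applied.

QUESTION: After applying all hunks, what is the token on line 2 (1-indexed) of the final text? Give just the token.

Hunk 1: at line 1 remove [vmtb,uyw] add [copfd,ese] -> 7 lines: fbna krsau copfd ese zvi gvyv infq
Hunk 2: at line 3 remove [ese,zvi,gvyv] add [rgwhb] -> 5 lines: fbna krsau copfd rgwhb infq
Hunk 3: at line 1 remove [copfd] add [htizt] -> 5 lines: fbna krsau htizt rgwhb infq
Hunk 4: at line 1 remove [krsau,htizt,rgwhb] add [uvd] -> 3 lines: fbna uvd infq
Final line 2: uvd

Answer: uvd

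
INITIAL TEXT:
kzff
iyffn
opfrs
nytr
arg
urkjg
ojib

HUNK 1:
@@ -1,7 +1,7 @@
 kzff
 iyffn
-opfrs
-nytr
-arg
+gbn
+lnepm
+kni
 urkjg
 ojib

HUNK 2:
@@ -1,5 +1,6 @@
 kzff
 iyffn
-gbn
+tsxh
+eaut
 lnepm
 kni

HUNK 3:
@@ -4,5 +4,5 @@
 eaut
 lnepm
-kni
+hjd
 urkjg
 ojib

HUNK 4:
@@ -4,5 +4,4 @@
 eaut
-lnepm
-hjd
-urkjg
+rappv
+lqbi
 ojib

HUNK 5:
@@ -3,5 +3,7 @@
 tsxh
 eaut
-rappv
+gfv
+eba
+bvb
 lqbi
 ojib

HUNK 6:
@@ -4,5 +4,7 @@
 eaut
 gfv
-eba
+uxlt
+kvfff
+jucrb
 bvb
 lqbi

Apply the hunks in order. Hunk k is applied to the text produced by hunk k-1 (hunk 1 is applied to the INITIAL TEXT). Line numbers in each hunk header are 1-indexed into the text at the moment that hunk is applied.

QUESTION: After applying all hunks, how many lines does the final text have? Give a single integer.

Hunk 1: at line 1 remove [opfrs,nytr,arg] add [gbn,lnepm,kni] -> 7 lines: kzff iyffn gbn lnepm kni urkjg ojib
Hunk 2: at line 1 remove [gbn] add [tsxh,eaut] -> 8 lines: kzff iyffn tsxh eaut lnepm kni urkjg ojib
Hunk 3: at line 4 remove [kni] add [hjd] -> 8 lines: kzff iyffn tsxh eaut lnepm hjd urkjg ojib
Hunk 4: at line 4 remove [lnepm,hjd,urkjg] add [rappv,lqbi] -> 7 lines: kzff iyffn tsxh eaut rappv lqbi ojib
Hunk 5: at line 3 remove [rappv] add [gfv,eba,bvb] -> 9 lines: kzff iyffn tsxh eaut gfv eba bvb lqbi ojib
Hunk 6: at line 4 remove [eba] add [uxlt,kvfff,jucrb] -> 11 lines: kzff iyffn tsxh eaut gfv uxlt kvfff jucrb bvb lqbi ojib
Final line count: 11

Answer: 11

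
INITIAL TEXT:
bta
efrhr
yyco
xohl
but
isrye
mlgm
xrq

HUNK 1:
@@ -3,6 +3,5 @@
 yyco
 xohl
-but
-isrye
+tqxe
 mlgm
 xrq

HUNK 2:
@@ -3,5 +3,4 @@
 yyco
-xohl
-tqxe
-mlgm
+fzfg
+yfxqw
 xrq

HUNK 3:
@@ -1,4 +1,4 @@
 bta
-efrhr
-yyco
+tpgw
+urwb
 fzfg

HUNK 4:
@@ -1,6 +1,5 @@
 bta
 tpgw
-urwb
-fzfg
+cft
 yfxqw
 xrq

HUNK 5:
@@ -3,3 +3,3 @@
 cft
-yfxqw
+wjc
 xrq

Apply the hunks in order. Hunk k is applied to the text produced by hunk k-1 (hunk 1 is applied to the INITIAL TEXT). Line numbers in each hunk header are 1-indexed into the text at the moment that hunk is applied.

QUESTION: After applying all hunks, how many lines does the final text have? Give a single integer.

Hunk 1: at line 3 remove [but,isrye] add [tqxe] -> 7 lines: bta efrhr yyco xohl tqxe mlgm xrq
Hunk 2: at line 3 remove [xohl,tqxe,mlgm] add [fzfg,yfxqw] -> 6 lines: bta efrhr yyco fzfg yfxqw xrq
Hunk 3: at line 1 remove [efrhr,yyco] add [tpgw,urwb] -> 6 lines: bta tpgw urwb fzfg yfxqw xrq
Hunk 4: at line 1 remove [urwb,fzfg] add [cft] -> 5 lines: bta tpgw cft yfxqw xrq
Hunk 5: at line 3 remove [yfxqw] add [wjc] -> 5 lines: bta tpgw cft wjc xrq
Final line count: 5

Answer: 5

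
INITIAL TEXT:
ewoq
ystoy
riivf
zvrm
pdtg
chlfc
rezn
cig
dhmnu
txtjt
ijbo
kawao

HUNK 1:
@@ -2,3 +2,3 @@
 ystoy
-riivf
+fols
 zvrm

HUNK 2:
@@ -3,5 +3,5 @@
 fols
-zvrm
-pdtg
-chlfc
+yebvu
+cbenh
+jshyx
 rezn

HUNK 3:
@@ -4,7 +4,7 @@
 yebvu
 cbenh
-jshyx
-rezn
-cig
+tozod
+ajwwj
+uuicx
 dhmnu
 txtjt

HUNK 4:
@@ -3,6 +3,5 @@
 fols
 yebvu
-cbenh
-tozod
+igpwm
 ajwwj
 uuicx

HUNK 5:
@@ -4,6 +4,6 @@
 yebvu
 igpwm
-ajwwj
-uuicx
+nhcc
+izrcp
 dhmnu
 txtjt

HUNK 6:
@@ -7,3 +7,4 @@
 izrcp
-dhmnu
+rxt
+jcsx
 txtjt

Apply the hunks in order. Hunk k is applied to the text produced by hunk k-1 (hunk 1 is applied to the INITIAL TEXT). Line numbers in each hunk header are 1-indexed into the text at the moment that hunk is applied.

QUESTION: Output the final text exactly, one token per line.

Hunk 1: at line 2 remove [riivf] add [fols] -> 12 lines: ewoq ystoy fols zvrm pdtg chlfc rezn cig dhmnu txtjt ijbo kawao
Hunk 2: at line 3 remove [zvrm,pdtg,chlfc] add [yebvu,cbenh,jshyx] -> 12 lines: ewoq ystoy fols yebvu cbenh jshyx rezn cig dhmnu txtjt ijbo kawao
Hunk 3: at line 4 remove [jshyx,rezn,cig] add [tozod,ajwwj,uuicx] -> 12 lines: ewoq ystoy fols yebvu cbenh tozod ajwwj uuicx dhmnu txtjt ijbo kawao
Hunk 4: at line 3 remove [cbenh,tozod] add [igpwm] -> 11 lines: ewoq ystoy fols yebvu igpwm ajwwj uuicx dhmnu txtjt ijbo kawao
Hunk 5: at line 4 remove [ajwwj,uuicx] add [nhcc,izrcp] -> 11 lines: ewoq ystoy fols yebvu igpwm nhcc izrcp dhmnu txtjt ijbo kawao
Hunk 6: at line 7 remove [dhmnu] add [rxt,jcsx] -> 12 lines: ewoq ystoy fols yebvu igpwm nhcc izrcp rxt jcsx txtjt ijbo kawao

Answer: ewoq
ystoy
fols
yebvu
igpwm
nhcc
izrcp
rxt
jcsx
txtjt
ijbo
kawao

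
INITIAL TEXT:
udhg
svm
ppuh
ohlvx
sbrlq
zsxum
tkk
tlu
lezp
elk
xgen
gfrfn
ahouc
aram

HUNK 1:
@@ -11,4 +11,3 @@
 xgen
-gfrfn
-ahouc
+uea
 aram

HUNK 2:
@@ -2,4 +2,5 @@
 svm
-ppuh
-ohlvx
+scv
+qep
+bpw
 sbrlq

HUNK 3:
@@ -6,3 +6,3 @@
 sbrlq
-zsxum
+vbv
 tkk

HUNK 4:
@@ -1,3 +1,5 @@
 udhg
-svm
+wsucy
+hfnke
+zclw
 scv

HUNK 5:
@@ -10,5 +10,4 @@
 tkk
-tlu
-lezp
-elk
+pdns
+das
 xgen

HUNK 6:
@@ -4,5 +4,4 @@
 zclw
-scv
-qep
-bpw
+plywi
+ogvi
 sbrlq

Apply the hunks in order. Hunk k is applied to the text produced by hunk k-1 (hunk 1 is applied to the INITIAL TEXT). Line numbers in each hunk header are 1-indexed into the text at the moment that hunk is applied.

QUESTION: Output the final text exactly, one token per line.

Answer: udhg
wsucy
hfnke
zclw
plywi
ogvi
sbrlq
vbv
tkk
pdns
das
xgen
uea
aram

Derivation:
Hunk 1: at line 11 remove [gfrfn,ahouc] add [uea] -> 13 lines: udhg svm ppuh ohlvx sbrlq zsxum tkk tlu lezp elk xgen uea aram
Hunk 2: at line 2 remove [ppuh,ohlvx] add [scv,qep,bpw] -> 14 lines: udhg svm scv qep bpw sbrlq zsxum tkk tlu lezp elk xgen uea aram
Hunk 3: at line 6 remove [zsxum] add [vbv] -> 14 lines: udhg svm scv qep bpw sbrlq vbv tkk tlu lezp elk xgen uea aram
Hunk 4: at line 1 remove [svm] add [wsucy,hfnke,zclw] -> 16 lines: udhg wsucy hfnke zclw scv qep bpw sbrlq vbv tkk tlu lezp elk xgen uea aram
Hunk 5: at line 10 remove [tlu,lezp,elk] add [pdns,das] -> 15 lines: udhg wsucy hfnke zclw scv qep bpw sbrlq vbv tkk pdns das xgen uea aram
Hunk 6: at line 4 remove [scv,qep,bpw] add [plywi,ogvi] -> 14 lines: udhg wsucy hfnke zclw plywi ogvi sbrlq vbv tkk pdns das xgen uea aram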